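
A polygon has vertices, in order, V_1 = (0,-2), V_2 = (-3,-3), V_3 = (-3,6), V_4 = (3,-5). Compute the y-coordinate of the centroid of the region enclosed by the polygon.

Apply Gauss's area formula. First the cross-terms c_i = x_i·y_{i+1} − x_{i+1}·y_i:
  -6, -27, -3, -6  ⇒  2A = -42, A = -21.
Then Σ (y_i + y_{i+1})·c_i = -12, so ȳ = -12 / (6·(-21)) = 2/21.

2/21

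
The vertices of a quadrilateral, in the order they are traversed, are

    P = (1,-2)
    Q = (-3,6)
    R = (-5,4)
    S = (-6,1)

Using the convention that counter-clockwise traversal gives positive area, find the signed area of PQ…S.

24

Apply the shoelace (surveyor's) formula: 2A = Σ (x_i·y_{i+1} − x_{i+1}·y_i), indices taken mod 4.
Σ = (0) + (18) + (19) + (11) = 48
Signed area = Σ/2 = 24 (positive ⇒ counter-clockwise traversal).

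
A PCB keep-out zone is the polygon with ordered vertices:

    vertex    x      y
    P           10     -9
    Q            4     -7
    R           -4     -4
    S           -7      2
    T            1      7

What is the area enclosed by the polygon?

122

Σ = (-34) + (-44) + (-36) + (-51) + (-79) = -244
Area = |Σ|/2 = 122.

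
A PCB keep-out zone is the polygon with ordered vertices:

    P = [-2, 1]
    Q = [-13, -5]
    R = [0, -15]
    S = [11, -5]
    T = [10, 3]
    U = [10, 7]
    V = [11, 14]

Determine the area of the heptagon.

Σ = (23) + (195) + (165) + (83) + (40) + (63) + (39) = 608
Area = |Σ|/2 = 304.

304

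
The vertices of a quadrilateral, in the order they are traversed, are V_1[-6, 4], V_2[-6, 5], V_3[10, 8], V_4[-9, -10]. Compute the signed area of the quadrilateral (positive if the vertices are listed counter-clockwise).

-114

Apply the shoelace formula: 2A = Σ (x_i·y_{i+1} − x_{i+1}·y_i), indices taken mod 4.
V_1→V_2: (-6)(5) − (-6)(4) = -6
V_2→V_3: (-6)(8) − (10)(5) = -98
V_3→V_4: (10)(-10) − (-9)(8) = -28
V_4→V_1: (-9)(4) − (-6)(-10) = -96
Σ = -228
Signed area = Σ/2 = -114 (negative ⇒ clockwise traversal).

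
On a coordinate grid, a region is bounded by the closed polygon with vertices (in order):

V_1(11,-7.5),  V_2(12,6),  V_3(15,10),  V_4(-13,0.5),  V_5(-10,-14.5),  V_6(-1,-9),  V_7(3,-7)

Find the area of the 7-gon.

Apply Gauss's area formula: 2A = Σ (x_i·y_{i+1} − x_{i+1}·y_i), indices taken mod 7.
Cross-terms: 156, 30, 137.5, 193.5, 75.5, 34, 54.5  ⇒  Σ = 681
Area = |Σ|/2 = 340.5.

340.5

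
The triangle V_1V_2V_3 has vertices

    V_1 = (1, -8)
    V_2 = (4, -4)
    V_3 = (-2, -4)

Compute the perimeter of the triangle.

16

|V_1V_2| = √((3)² + (4)²) = √25 = 5
|V_2V_3| = √((-6)² + (0)²) = √36 = 6
|V_3V_1| = √((3)² + (-4)²) = √25 = 5
Perimeter = 5 + 6 + 5 = 16.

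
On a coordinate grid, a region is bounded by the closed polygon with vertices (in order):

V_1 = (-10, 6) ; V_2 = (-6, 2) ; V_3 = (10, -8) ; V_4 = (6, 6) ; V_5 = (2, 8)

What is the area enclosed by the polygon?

140

Apply the shoelace formula: 2A = Σ (x_i·y_{i+1} − x_{i+1}·y_i), indices taken mod 5.
Σ = (16) + (28) + (108) + (36) + (92) = 280
Area = |Σ|/2 = 140.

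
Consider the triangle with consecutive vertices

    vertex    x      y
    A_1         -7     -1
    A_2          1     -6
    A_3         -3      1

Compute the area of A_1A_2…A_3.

A_1→A_2: (-7)(-6) − (1)(-1) = 43
A_2→A_3: (1)(1) − (-3)(-6) = -17
A_3→A_1: (-3)(-1) − (-7)(1) = 10
Σ = 36
Area = |Σ|/2 = 18.

18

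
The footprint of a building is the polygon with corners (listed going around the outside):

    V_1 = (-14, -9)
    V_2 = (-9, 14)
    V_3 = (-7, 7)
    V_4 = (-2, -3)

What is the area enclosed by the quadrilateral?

115.5

Cross-terms: -277, 35, 35, -24  ⇒  Σ = -231
Area = |Σ|/2 = 115.5.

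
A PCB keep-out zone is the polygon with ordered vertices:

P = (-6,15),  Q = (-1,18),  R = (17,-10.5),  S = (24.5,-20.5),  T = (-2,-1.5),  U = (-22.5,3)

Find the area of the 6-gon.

Cross-terms: -93, -295.5, -91.25, -77.75, -39.75, -319.5  ⇒  Σ = -916.75
Area = |Σ|/2 = 458.375.

458.375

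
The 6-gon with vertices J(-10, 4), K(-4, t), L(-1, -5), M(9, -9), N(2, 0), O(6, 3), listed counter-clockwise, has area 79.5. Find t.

1

Write out the shoelace sum; only the two edges meeting at K involve t:
2·Area = [((-10)·t − (-4)·4) + ((-4)·(-5) − (-1)·t)] + 132
       = -9·t + 168 = 159
⇒ t = 1.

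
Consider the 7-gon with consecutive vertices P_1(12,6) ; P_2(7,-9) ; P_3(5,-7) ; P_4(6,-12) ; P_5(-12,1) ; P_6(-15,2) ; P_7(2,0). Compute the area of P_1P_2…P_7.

155.5

Σ = (-150) + (-4) + (-18) + (-138) + (-9) + (-4) + (12) = -311
Area = |Σ|/2 = 155.5.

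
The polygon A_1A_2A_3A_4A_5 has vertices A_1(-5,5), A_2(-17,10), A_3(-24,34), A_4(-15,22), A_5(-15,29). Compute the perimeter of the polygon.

86

|A_1A_2| = √((-12)² + (5)²) = √169 = 13
|A_2A_3| = √((-7)² + (24)²) = √625 = 25
|A_3A_4| = √((9)² + (-12)²) = √225 = 15
|A_4A_5| = √((0)² + (7)²) = √49 = 7
|A_5A_1| = √((10)² + (-24)²) = √676 = 26
Perimeter = 13 + 25 + 15 + 7 + 26 = 86.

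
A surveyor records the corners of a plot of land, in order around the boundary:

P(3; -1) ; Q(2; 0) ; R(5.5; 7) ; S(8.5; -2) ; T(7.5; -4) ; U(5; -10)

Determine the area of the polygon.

Apply the shoelace formula: 2A = Σ (x_i·y_{i+1} − x_{i+1}·y_i), indices taken mod 6.
Σ = (2) + (14) + (-70.5) + (-19) + (-55) + (25) = -103.5
Area = |Σ|/2 = 51.75.

51.75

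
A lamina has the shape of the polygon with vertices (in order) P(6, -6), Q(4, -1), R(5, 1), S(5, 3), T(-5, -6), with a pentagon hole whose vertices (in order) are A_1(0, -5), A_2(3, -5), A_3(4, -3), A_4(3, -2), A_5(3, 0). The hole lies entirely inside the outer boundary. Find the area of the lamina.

35

Outer boundary:
Apply the shoelace (surveyor's) formula: 2A = Σ (x_i·y_{i+1} − x_{i+1}·y_i), indices taken mod 5.
Σ = (18) + (9) + (10) + (-15) + (66) = 88
Area = |Σ|/2 = 44.
Hole:
Cross-terms: 15, 11, 1, 6, -15  ⇒  Σ = 18
Area = |Σ|/2 = 9.
Net area = 44 − 9 = 35.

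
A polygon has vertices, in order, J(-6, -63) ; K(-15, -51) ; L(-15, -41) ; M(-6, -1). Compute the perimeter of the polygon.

|JK| = √((-9)² + (12)²) = √225 = 15
|KL| = √((0)² + (10)²) = √100 = 10
|LM| = √((9)² + (40)²) = √1681 = 41
|MJ| = √((0)² + (-62)²) = √3844 = 62
Perimeter = 15 + 10 + 41 + 62 = 128.

128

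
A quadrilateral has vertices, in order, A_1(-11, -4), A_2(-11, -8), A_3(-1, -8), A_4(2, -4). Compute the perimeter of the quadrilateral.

|A_1A_2| = √((0)² + (-4)²) = √16 = 4
|A_2A_3| = √((10)² + (0)²) = √100 = 10
|A_3A_4| = √((3)² + (4)²) = √25 = 5
|A_4A_1| = √((-13)² + (0)²) = √169 = 13
Perimeter = 4 + 10 + 5 + 13 = 32.

32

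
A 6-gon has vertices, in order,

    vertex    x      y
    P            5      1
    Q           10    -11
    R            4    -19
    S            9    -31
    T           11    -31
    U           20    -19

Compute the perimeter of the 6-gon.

|PQ| = √((5)² + (-12)²) = √169 = 13
|QR| = √((-6)² + (-8)²) = √100 = 10
|RS| = √((5)² + (-12)²) = √169 = 13
|ST| = √((2)² + (0)²) = √4 = 2
|TU| = √((9)² + (12)²) = √225 = 15
|UP| = √((-15)² + (20)²) = √625 = 25
Perimeter = 13 + 10 + 13 + 2 + 15 + 25 = 78.

78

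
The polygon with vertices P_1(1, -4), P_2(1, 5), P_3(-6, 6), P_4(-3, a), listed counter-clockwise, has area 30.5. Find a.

2

Write out the shoelace sum; only the two edges meeting at P_4 involve a:
2·Area = [((-6)·a − (-3)·6) + ((-3)·(-4) − 1·a)] + 45
       = -7·a + 75 = 61
⇒ a = 2.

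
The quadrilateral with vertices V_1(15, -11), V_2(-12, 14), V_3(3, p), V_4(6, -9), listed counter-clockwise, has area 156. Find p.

Write out the shoelace sum; only the two edges meeting at V_3 involve p:
2·Area = [((-12)·p − 3·14) + (3·(-9) − 6·p)] + 147
       = -18·p + 78 = 312
⇒ p = -13.

-13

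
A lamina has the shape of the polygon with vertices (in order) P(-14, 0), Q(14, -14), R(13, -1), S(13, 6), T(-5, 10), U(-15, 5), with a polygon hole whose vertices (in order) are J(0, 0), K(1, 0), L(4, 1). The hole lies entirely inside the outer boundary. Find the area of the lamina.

404.5

Outer boundary:
Apply the shoelace formula: 2A = Σ (x_i·y_{i+1} − x_{i+1}·y_i), indices taken mod 6.
Cross-terms: 196, 168, 91, 160, 125, 70  ⇒  Σ = 810
Area = |Σ|/2 = 405.
Hole:
Σ = (0) + (1) + (0) = 1
Area = |Σ|/2 = 0.5.
Net area = 405 − 0.5 = 404.5.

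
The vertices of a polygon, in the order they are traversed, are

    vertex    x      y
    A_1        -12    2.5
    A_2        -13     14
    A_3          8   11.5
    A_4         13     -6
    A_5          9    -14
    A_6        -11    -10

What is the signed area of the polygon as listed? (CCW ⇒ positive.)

-557

Apply the surveyor's formula: 2A = Σ (x_i·y_{i+1} − x_{i+1}·y_i), indices taken mod 6.
Cross-terms: -135.5, -261.5, -197.5, -128, -244, -147.5  ⇒  Σ = -1114
Signed area = Σ/2 = -557 (negative ⇒ clockwise traversal).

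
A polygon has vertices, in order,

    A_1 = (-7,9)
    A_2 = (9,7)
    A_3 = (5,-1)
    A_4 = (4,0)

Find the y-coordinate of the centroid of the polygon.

1012/201

Apply the shoelace (surveyor's) formula. First the cross-terms c_i = x_i·y_{i+1} − x_{i+1}·y_i:
  -130, -44, 4, 36  ⇒  2A = -134, A = -67.
Then Σ (y_i + y_{i+1})·c_i = -2024, so ȳ = -2024 / (6·(-67)) = 1012/201.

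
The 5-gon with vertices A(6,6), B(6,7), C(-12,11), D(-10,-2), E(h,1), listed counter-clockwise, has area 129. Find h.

-2

The doubled signed area Σ (x_i y_{i+1} − x_{i+1} y_i) is linear in h.
With h=0 it equals 274; the coefficient of h is 8 (from the two edges through E).
So 8·h + 274 = 2·129 = 258 ⇒ h = -2.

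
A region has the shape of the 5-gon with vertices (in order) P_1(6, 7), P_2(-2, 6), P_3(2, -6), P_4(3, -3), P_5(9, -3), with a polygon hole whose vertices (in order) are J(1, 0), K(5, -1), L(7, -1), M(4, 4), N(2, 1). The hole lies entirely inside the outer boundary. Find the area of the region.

Outer boundary:
Apply the shoelace (surveyor's) formula: 2A = Σ (x_i·y_{i+1} − x_{i+1}·y_i), indices taken mod 5.
P_1→P_2: (6)(6) − (-2)(7) = 50
P_2→P_3: (-2)(-6) − (2)(6) = 0
P_3→P_4: (2)(-3) − (3)(-6) = 12
P_4→P_5: (3)(-3) − (9)(-3) = 18
P_5→P_1: (9)(7) − (6)(-3) = 81
Σ = 161
Area = |Σ|/2 = 80.5.
Hole:
Apply Gauss's area formula: 2A = Σ (x_i·y_{i+1} − x_{i+1}·y_i), indices taken mod 5.
Σ = (-1) + (2) + (32) + (-4) + (-1) = 28
Area = |Σ|/2 = 14.
Net area = 80.5 − 14 = 66.5.

66.5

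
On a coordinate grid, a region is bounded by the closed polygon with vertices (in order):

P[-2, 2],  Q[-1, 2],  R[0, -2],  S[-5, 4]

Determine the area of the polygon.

6

Apply the shoelace formula: 2A = Σ (x_i·y_{i+1} − x_{i+1}·y_i), indices taken mod 4.
Cross-terms: -2, 2, -10, -2  ⇒  Σ = -12
Area = |Σ|/2 = 6.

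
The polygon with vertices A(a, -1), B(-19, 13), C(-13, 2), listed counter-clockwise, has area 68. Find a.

The doubled signed area Σ (x_i y_{i+1} − x_{i+1} y_i) is linear in a.
With a=0 it equals 125; the coefficient of a is 11 (from the two edges through A).
So 11·a + 125 = 2·68 = 136 ⇒ a = 1.

1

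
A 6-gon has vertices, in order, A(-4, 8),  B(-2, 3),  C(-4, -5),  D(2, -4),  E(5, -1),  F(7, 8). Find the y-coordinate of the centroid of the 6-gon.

471/205

Apply the shoelace (surveyor's) formula. First the cross-terms c_i = x_i·y_{i+1} − x_{i+1}·y_i:
  4, 22, 26, 18, 47, 88  ⇒  2A = 205, A = 102.5.
Then Σ (y_i + y_{i+1})·c_i = 1413, so ȳ = 1413 / (6·102.5) = 471/205.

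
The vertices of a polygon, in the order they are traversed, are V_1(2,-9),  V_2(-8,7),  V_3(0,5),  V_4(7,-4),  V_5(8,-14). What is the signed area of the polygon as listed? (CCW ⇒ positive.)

Σ = (-58) + (-40) + (-35) + (-66) + (-44) = -243
Signed area = Σ/2 = -121.5 (negative ⇒ clockwise traversal).

-121.5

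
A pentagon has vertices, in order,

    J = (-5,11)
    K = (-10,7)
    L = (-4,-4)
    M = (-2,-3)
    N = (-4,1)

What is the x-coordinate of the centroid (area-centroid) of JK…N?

-833/141

Apply the surveyor's formula. First the cross-terms c_i = x_i·y_{i+1} − x_{i+1}·y_i:
  75, 68, 4, -14, -39  ⇒  2A = 94, A = 47.
Then Σ (x_i + x_{i+1})·c_i = -1666, so x̄ = -1666 / (6·47) = -833/141.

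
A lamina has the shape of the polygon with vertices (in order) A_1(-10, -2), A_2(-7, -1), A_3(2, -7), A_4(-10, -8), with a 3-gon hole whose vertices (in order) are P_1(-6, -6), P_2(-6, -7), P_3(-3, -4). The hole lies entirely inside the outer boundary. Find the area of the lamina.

Outer boundary:
Σ = (-4) + (51) + (-86) + (-60) = -99
Area = |Σ|/2 = 49.5.
Hole:
Apply the shoelace formula: 2A = Σ (x_i·y_{i+1} − x_{i+1}·y_i), indices taken mod 3.
Cross-terms: 6, 3, -6  ⇒  Σ = 3
Area = |Σ|/2 = 1.5.
Net area = 49.5 − 1.5 = 48.

48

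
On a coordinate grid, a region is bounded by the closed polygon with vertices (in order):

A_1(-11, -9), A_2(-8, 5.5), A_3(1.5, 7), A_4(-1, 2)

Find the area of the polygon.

Apply the surveyor's formula: 2A = Σ (x_i·y_{i+1} − x_{i+1}·y_i), indices taken mod 4.
Cross-terms: -132.5, -64.25, 10, 31  ⇒  Σ = -155.75
Area = |Σ|/2 = 77.875.

77.875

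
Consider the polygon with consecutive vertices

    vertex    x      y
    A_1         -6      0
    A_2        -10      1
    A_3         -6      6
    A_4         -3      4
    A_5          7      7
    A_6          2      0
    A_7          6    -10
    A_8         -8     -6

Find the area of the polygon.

Apply the shoelace formula: 2A = Σ (x_i·y_{i+1} − x_{i+1}·y_i), indices taken mod 8.
Σ = (-6) + (-54) + (-6) + (-49) + (-14) + (-20) + (-116) + (-36) = -301
Area = |Σ|/2 = 150.5.

150.5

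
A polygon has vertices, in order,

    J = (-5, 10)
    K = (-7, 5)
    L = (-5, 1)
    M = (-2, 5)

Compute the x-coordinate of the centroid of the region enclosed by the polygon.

-14/3

Apply the shoelace (surveyor's) formula. First the cross-terms c_i = x_i·y_{i+1} − x_{i+1}·y_i:
  45, 18, -23, 5  ⇒  2A = 45, A = 22.5.
Then Σ (x_i + x_{i+1})·c_i = -630, so x̄ = -630 / (6·22.5) = -14/3.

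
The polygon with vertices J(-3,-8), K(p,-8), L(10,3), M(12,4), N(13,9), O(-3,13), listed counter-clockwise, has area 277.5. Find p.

The doubled signed area Σ (x_i y_{i+1} − x_{i+1} y_i) is linear in p.
With p=0 it equals 423; the coefficient of p is 11 (from the two edges through K).
So 11·p + 423 = 2·277.5 = 555 ⇒ p = 12.

12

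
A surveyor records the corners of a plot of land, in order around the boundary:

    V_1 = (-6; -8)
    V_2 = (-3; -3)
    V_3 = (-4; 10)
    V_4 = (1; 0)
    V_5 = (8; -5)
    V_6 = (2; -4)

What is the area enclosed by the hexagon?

V_1→V_2: (-6)(-3) − (-3)(-8) = -6
V_2→V_3: (-3)(10) − (-4)(-3) = -42
V_3→V_4: (-4)(0) − (1)(10) = -10
V_4→V_5: (1)(-5) − (8)(0) = -5
V_5→V_6: (8)(-4) − (2)(-5) = -22
V_6→V_1: (2)(-8) − (-6)(-4) = -40
Σ = -125
Area = |Σ|/2 = 62.5.

62.5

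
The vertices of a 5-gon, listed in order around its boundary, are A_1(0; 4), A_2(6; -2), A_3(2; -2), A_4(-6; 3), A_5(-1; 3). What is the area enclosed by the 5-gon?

A_1→A_2: (0)(-2) − (6)(4) = -24
A_2→A_3: (6)(-2) − (2)(-2) = -8
A_3→A_4: (2)(3) − (-6)(-2) = -6
A_4→A_5: (-6)(3) − (-1)(3) = -15
A_5→A_1: (-1)(4) − (0)(3) = -4
Σ = -57
Area = |Σ|/2 = 28.5.

28.5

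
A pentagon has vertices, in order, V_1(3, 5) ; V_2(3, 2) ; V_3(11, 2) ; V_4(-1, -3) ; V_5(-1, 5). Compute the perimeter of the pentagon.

36

|V_1V_2| = √((0)² + (-3)²) = √9 = 3
|V_2V_3| = √((8)² + (0)²) = √64 = 8
|V_3V_4| = √((-12)² + (-5)²) = √169 = 13
|V_4V_5| = √((0)² + (8)²) = √64 = 8
|V_5V_1| = √((4)² + (0)²) = √16 = 4
Perimeter = 3 + 8 + 13 + 8 + 4 = 36.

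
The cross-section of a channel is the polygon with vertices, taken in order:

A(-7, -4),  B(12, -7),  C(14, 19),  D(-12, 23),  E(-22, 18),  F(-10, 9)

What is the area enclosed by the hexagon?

A→B: (-7)(-7) − (12)(-4) = 97
B→C: (12)(19) − (14)(-7) = 326
C→D: (14)(23) − (-12)(19) = 550
D→E: (-12)(18) − (-22)(23) = 290
E→F: (-22)(9) − (-10)(18) = -18
F→A: (-10)(-4) − (-7)(9) = 103
Σ = 1348
Area = |Σ|/2 = 674.

674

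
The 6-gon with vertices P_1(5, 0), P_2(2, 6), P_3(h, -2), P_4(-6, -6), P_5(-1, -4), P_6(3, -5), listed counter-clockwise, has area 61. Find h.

The doubled signed area Σ (x_i y_{i+1} − x_{i+1} y_i) is linear in h.
With h=0 it equals 74; the coefficient of h is -12 (from the two edges through P_3).
So -12·h + 74 = 2·61 = 122 ⇒ h = -4.

-4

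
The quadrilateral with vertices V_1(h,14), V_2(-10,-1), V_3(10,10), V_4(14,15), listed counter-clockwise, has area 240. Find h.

Write out the shoelace sum; only the two edges meeting at V_1 involve h:
2·Area = [(14·14 − h·15) + (h·(-1) − (-10)·14)] + -80
       = -16·h + 256 = 480
⇒ h = -14.

-14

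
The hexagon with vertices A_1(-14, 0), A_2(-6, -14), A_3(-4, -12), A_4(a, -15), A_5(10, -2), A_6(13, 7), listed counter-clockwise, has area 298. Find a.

Write out the shoelace sum; only the two edges meeting at A_4 involve a:
2·Area = [((-4)·(-15) − a·(-12)) + (a·(-2) − 10·(-15))] + 406
       = 10·a + 616 = 596
⇒ a = -2.

-2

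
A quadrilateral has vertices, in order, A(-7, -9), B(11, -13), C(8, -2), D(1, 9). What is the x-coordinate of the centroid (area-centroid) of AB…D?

133/60

Apply the shoelace formula. First the cross-terms c_i = x_i·y_{i+1} − x_{i+1}·y_i:
  190, 82, 74, 54  ⇒  2A = 400, A = 200.
Then Σ (x_i + x_{i+1})·c_i = 2660, so x̄ = 2660 / (6·200) = 133/60.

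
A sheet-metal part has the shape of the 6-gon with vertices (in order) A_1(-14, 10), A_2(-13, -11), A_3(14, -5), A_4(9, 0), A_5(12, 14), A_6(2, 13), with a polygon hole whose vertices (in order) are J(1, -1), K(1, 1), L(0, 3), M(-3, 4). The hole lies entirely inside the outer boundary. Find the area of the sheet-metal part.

495.5

Outer boundary:
Σ = (284) + (219) + (45) + (126) + (128) + (202) = 1004
Area = |Σ|/2 = 502.
Hole:
Σ = (2) + (3) + (9) + (-1) = 13
Area = |Σ|/2 = 6.5.
Net area = 502 − 6.5 = 495.5.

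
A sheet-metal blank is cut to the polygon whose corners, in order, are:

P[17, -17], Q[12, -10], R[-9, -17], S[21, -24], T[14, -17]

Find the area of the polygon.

Cross-terms: 34, -294, 573, -21, 51  ⇒  Σ = 343
Area = |Σ|/2 = 171.5.

171.5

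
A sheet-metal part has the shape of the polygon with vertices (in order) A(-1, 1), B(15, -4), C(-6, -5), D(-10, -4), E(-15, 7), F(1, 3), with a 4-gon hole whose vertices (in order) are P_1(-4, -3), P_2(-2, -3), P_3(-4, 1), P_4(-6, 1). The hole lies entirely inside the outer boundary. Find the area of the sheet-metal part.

Outer boundary:
Apply the shoelace formula: 2A = Σ (x_i·y_{i+1} − x_{i+1}·y_i), indices taken mod 6.
Σ = (-11) + (-99) + (-26) + (-130) + (-52) + (4) = -314
Area = |Σ|/2 = 157.
Hole:
Cross-terms: 6, -14, 2, 22  ⇒  Σ = 16
Area = |Σ|/2 = 8.
Net area = 157 − 8 = 149.

149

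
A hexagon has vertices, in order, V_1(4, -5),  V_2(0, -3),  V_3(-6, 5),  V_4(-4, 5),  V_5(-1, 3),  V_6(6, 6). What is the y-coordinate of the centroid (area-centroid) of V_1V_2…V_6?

0.976

Apply the shoelace formula. First the cross-terms c_i = x_i·y_{i+1} − x_{i+1}·y_i:
  -12, -18, -10, -7, -24, -54  ⇒  2A = -125, A = -62.5.
Then Σ (y_i + y_{i+1})·c_i = -366, so ȳ = -366 / (6·(-62.5)) = 0.976.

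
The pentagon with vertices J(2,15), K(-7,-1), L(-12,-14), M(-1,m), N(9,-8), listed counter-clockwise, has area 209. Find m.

-4

Write out the shoelace sum; only the two edges meeting at M involve m:
2·Area = [((-12)·m − (-1)·(-14)) + ((-1)·(-8) − 9·m)] + 340
       = -21·m + 334 = 418
⇒ m = -4.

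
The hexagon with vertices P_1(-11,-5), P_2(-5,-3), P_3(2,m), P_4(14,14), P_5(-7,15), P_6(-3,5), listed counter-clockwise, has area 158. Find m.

6

Write out the shoelace sum; only the two edges meeting at P_3 involve m:
2·Area = [((-5)·m − 2·(-3)) + (2·14 − 14·m)] + 396
       = -19·m + 430 = 316
⇒ m = 6.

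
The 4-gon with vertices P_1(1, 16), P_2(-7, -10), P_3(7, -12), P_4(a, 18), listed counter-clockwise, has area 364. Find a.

Write out the shoelace sum; only the two edges meeting at P_4 involve a:
2·Area = [(7·18 − a·(-12)) + (a·16 − 1·18)] + 256
       = 28·a + 364 = 728
⇒ a = 13.

13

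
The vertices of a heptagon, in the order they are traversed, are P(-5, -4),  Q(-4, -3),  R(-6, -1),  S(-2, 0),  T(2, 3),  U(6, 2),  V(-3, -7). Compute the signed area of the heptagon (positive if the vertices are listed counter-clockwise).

Apply the shoelace formula: 2A = Σ (x_i·y_{i+1} − x_{i+1}·y_i), indices taken mod 7.
Cross-terms: -1, -14, -2, -6, -14, -36, -23  ⇒  Σ = -96
Signed area = Σ/2 = -48 (negative ⇒ clockwise traversal).

-48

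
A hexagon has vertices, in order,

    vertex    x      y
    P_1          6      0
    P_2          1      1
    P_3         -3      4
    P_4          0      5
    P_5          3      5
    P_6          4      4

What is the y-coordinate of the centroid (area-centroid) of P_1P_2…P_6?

Apply Gauss's area formula. First the cross-terms c_i = x_i·y_{i+1} − x_{i+1}·y_i:
  6, 7, -15, -15, -8, -24  ⇒  2A = -49, A = -24.5.
Then Σ (y_i + y_{i+1})·c_i = -412, so ȳ = -412 / (6·(-24.5)) = 412/147.

412/147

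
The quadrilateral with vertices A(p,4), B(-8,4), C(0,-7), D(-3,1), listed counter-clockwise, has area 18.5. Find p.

The doubled signed area Σ (x_i y_{i+1} − x_{i+1} y_i) is linear in p.
With p=0 it equals 55; the coefficient of p is 3 (from the two edges through A).
So 3·p + 55 = 2·18.5 = 37 ⇒ p = -6.

-6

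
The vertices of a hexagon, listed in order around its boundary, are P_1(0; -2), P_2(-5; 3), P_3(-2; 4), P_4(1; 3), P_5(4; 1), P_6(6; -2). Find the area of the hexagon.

35.5

Apply Gauss's area formula: 2A = Σ (x_i·y_{i+1} − x_{i+1}·y_i), indices taken mod 6.
Σ = (-10) + (-14) + (-10) + (-11) + (-14) + (-12) = -71
Area = |Σ|/2 = 35.5.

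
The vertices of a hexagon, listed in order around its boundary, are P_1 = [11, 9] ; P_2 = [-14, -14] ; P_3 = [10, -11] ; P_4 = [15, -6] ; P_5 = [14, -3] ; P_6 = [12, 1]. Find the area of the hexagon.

278.5

Σ = (-28) + (294) + (105) + (39) + (50) + (97) = 557
Area = |Σ|/2 = 278.5.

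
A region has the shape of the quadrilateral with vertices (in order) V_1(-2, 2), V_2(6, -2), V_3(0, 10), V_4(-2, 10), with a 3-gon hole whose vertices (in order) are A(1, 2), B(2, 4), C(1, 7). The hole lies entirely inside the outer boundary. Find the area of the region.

Outer boundary:
Cross-terms: -8, 60, 20, 16  ⇒  Σ = 88
Area = |Σ|/2 = 44.
Hole:
Apply the shoelace formula: 2A = Σ (x_i·y_{i+1} − x_{i+1}·y_i), indices taken mod 3.
Σ = (0) + (10) + (-5) = 5
Area = |Σ|/2 = 2.5.
Net area = 44 − 2.5 = 41.5.

41.5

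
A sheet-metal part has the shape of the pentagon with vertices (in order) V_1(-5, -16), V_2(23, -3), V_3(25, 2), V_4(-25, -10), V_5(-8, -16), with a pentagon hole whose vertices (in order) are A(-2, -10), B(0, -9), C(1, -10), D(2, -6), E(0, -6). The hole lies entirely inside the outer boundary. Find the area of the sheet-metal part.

Outer boundary:
Σ = (383) + (121) + (-200) + (320) + (48) = 672
Area = |Σ|/2 = 336.
Hole:
Apply Gauss's area formula: 2A = Σ (x_i·y_{i+1} − x_{i+1}·y_i), indices taken mod 5.
Cross-terms: 18, 9, 14, -12, -12  ⇒  Σ = 17
Area = |Σ|/2 = 8.5.
Net area = 336 − 8.5 = 327.5.

327.5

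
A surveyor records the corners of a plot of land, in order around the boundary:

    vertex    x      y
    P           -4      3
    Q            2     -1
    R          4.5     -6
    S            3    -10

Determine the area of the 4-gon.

Σ = (-2) + (-7.5) + (-27) + (-31) = -67.5
Area = |Σ|/2 = 33.75.

33.75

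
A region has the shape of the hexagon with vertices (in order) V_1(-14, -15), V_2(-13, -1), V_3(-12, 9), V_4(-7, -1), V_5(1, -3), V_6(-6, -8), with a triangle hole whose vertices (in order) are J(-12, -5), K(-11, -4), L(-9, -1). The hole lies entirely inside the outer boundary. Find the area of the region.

130

Outer boundary:
V_1→V_2: (-14)(-1) − (-13)(-15) = -181
V_2→V_3: (-13)(9) − (-12)(-1) = -129
V_3→V_4: (-12)(-1) − (-7)(9) = 75
V_4→V_5: (-7)(-3) − (1)(-1) = 22
V_5→V_6: (1)(-8) − (-6)(-3) = -26
V_6→V_1: (-6)(-15) − (-14)(-8) = -22
Σ = -261
Area = |Σ|/2 = 130.5.
Hole:
Apply the shoelace formula: 2A = Σ (x_i·y_{i+1} − x_{i+1}·y_i), indices taken mod 3.
Σ = (-7) + (-25) + (33) = 1
Area = |Σ|/2 = 0.5.
Net area = 130.5 − 0.5 = 130.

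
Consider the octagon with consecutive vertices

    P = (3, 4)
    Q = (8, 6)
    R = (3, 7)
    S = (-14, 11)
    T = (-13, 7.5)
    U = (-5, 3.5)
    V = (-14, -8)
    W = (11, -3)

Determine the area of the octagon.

228.5

Cross-terms: -14, 38, 131, 38, -8, 89, 130, 53  ⇒  Σ = 457
Area = |Σ|/2 = 228.5.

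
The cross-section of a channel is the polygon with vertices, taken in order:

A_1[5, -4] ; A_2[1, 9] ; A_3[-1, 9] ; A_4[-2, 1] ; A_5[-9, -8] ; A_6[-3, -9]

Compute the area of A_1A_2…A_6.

Apply the surveyor's formula: 2A = Σ (x_i·y_{i+1} − x_{i+1}·y_i), indices taken mod 6.
Σ = (49) + (18) + (17) + (25) + (57) + (57) = 223
Area = |Σ|/2 = 111.5.

111.5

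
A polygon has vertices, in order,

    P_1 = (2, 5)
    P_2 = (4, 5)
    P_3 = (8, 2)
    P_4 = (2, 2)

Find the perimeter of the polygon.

|P_1P_2| = √((2)² + (0)²) = √4 = 2
|P_2P_3| = √((4)² + (-3)²) = √25 = 5
|P_3P_4| = √((-6)² + (0)²) = √36 = 6
|P_4P_1| = √((0)² + (3)²) = √9 = 3
Perimeter = 2 + 5 + 6 + 3 = 16.

16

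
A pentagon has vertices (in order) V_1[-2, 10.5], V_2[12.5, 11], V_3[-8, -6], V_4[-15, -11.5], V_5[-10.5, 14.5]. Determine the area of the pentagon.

278.875

Cross-terms: -153.25, 13, 2, -338.25, -81.25  ⇒  Σ = -557.75
Area = |Σ|/2 = 278.875.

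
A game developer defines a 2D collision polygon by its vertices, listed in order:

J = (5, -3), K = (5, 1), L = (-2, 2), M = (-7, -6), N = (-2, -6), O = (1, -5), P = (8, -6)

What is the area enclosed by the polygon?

Cross-terms: 20, 12, 26, 30, 16, 34, 6  ⇒  Σ = 144
Area = |Σ|/2 = 72.

72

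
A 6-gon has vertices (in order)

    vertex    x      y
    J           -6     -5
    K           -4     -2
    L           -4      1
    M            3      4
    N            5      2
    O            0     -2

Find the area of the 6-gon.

Σ = (-8) + (-12) + (-19) + (-14) + (-10) + (-12) = -75
Area = |Σ|/2 = 37.5.

37.5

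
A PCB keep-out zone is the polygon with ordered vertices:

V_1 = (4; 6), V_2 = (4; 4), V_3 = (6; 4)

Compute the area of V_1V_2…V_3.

2

Apply the shoelace (surveyor's) formula: 2A = Σ (x_i·y_{i+1} − x_{i+1}·y_i), indices taken mod 3.
V_1→V_2: (4)(4) − (4)(6) = -8
V_2→V_3: (4)(4) − (6)(4) = -8
V_3→V_1: (6)(6) − (4)(4) = 20
Σ = 4
Area = |Σ|/2 = 2.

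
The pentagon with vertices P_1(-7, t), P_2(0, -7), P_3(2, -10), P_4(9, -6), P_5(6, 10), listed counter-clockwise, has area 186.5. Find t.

The doubled signed area Σ (x_i y_{i+1} − x_{i+1} y_i) is linear in t.
With t=0 it equals 337; the coefficient of t is 6 (from the two edges through P_1).
So 6·t + 337 = 2·186.5 = 373 ⇒ t = 6.

6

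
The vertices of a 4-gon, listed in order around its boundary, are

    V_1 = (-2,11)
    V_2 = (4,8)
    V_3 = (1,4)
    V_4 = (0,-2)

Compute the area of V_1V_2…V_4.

29

Σ = (-60) + (8) + (-2) + (-4) = -58
Area = |Σ|/2 = 29.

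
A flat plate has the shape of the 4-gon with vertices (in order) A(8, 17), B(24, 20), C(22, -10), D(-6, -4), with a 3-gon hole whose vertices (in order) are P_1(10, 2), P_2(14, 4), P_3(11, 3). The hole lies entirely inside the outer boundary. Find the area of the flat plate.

Outer boundary:
Apply the shoelace formula: 2A = Σ (x_i·y_{i+1} − x_{i+1}·y_i), indices taken mod 4.
Cross-terms: -248, -680, -148, -70  ⇒  Σ = -1146
Area = |Σ|/2 = 573.
Hole:
P_1→P_2: (10)(4) − (14)(2) = 12
P_2→P_3: (14)(3) − (11)(4) = -2
P_3→P_1: (11)(2) − (10)(3) = -8
Σ = 2
Area = |Σ|/2 = 1.
Net area = 573 − 1 = 572.

572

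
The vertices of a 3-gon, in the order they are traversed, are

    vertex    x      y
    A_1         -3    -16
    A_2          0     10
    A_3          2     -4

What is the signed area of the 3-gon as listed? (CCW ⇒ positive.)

Apply the shoelace (surveyor's) formula: 2A = Σ (x_i·y_{i+1} − x_{i+1}·y_i), indices taken mod 3.
Cross-terms: -30, -20, -44  ⇒  Σ = -94
Signed area = Σ/2 = -47 (negative ⇒ clockwise traversal).

-47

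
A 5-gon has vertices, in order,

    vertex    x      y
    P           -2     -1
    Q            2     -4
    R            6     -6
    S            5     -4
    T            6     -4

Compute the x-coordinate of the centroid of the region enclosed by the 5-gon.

Apply Gauss's area formula. First the cross-terms c_i = x_i·y_{i+1} − x_{i+1}·y_i:
  10, 12, 6, 4, -14  ⇒  2A = 18, A = 9.
Then Σ (x_i + x_{i+1})·c_i = 150, so x̄ = 150 / (6·9) = 25/9.

25/9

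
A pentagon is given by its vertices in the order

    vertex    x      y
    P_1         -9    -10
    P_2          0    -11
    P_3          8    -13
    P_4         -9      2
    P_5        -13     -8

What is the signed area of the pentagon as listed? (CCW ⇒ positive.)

121

Apply the shoelace formula: 2A = Σ (x_i·y_{i+1} − x_{i+1}·y_i), indices taken mod 5.
Σ = (99) + (88) + (-101) + (98) + (58) = 242
Signed area = Σ/2 = 121 (positive ⇒ counter-clockwise traversal).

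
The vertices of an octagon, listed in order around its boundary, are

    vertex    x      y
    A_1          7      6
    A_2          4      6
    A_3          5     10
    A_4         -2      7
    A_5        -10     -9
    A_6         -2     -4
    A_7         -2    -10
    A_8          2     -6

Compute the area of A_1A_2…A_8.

145.5

Apply the shoelace (surveyor's) formula: 2A = Σ (x_i·y_{i+1} − x_{i+1}·y_i), indices taken mod 8.
A_1→A_2: (7)(6) − (4)(6) = 18
A_2→A_3: (4)(10) − (5)(6) = 10
A_3→A_4: (5)(7) − (-2)(10) = 55
A_4→A_5: (-2)(-9) − (-10)(7) = 88
A_5→A_6: (-10)(-4) − (-2)(-9) = 22
A_6→A_7: (-2)(-10) − (-2)(-4) = 12
A_7→A_8: (-2)(-6) − (2)(-10) = 32
A_8→A_1: (2)(6) − (7)(-6) = 54
Σ = 291
Area = |Σ|/2 = 145.5.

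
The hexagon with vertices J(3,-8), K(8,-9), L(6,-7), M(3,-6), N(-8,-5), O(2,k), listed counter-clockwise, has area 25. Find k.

The doubled signed area Σ (x_i y_{i+1} − x_{i+1} y_i) is linear in k.
With k=0 it equals -49; the coefficient of k is -11 (from the two edges through O).
So -11·k + -49 = 2·25 = 50 ⇒ k = -9.

-9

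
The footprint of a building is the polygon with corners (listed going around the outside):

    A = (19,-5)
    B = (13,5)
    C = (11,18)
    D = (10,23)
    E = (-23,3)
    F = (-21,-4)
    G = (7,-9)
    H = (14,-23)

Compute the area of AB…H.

Apply the surveyor's formula: 2A = Σ (x_i·y_{i+1} − x_{i+1}·y_i), indices taken mod 8.
Cross-terms: 160, 179, 73, 559, 155, 217, -35, 367  ⇒  Σ = 1675
Area = |Σ|/2 = 837.5.

837.5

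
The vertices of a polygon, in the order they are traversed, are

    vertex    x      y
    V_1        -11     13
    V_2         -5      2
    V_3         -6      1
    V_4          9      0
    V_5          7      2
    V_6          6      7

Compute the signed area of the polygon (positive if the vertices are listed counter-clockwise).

125.5

Apply the surveyor's formula: 2A = Σ (x_i·y_{i+1} − x_{i+1}·y_i), indices taken mod 6.
V_1→V_2: (-11)(2) − (-5)(13) = 43
V_2→V_3: (-5)(1) − (-6)(2) = 7
V_3→V_4: (-6)(0) − (9)(1) = -9
V_4→V_5: (9)(2) − (7)(0) = 18
V_5→V_6: (7)(7) − (6)(2) = 37
V_6→V_1: (6)(13) − (-11)(7) = 155
Σ = 251
Signed area = Σ/2 = 125.5 (positive ⇒ counter-clockwise traversal).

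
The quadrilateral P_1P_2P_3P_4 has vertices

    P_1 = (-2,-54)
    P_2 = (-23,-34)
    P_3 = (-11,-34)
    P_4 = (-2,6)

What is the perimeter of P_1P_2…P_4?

142

|P_1P_2| = √((-21)² + (20)²) = √841 = 29
|P_2P_3| = √((12)² + (0)²) = √144 = 12
|P_3P_4| = √((9)² + (40)²) = √1681 = 41
|P_4P_1| = √((0)² + (-60)²) = √3600 = 60
Perimeter = 29 + 12 + 41 + 60 = 142.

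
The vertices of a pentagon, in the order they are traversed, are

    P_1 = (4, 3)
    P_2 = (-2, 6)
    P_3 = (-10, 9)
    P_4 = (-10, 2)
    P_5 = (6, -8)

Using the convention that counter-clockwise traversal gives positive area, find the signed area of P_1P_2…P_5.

130

Apply the shoelace (surveyor's) formula: 2A = Σ (x_i·y_{i+1} − x_{i+1}·y_i), indices taken mod 5.
P_1→P_2: (4)(6) − (-2)(3) = 30
P_2→P_3: (-2)(9) − (-10)(6) = 42
P_3→P_4: (-10)(2) − (-10)(9) = 70
P_4→P_5: (-10)(-8) − (6)(2) = 68
P_5→P_1: (6)(3) − (4)(-8) = 50
Σ = 260
Signed area = Σ/2 = 130 (positive ⇒ counter-clockwise traversal).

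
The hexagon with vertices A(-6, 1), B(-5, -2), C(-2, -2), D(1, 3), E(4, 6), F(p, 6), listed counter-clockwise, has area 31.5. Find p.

2

The doubled signed area Σ (x_i y_{i+1} − x_{i+1} y_i) is linear in p.
With p=0 it equals 73; the coefficient of p is -5 (from the two edges through F).
So -5·p + 73 = 2·31.5 = 63 ⇒ p = 2.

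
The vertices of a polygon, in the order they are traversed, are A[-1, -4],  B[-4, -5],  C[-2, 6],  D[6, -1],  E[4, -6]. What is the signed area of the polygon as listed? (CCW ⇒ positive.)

-66.5

Apply the shoelace formula: 2A = Σ (x_i·y_{i+1} − x_{i+1}·y_i), indices taken mod 5.
Cross-terms: -11, -34, -34, -32, -22  ⇒  Σ = -133
Signed area = Σ/2 = -66.5 (negative ⇒ clockwise traversal).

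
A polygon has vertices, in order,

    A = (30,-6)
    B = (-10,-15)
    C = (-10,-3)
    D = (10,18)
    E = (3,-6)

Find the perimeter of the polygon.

134

|AB| = √((-40)² + (-9)²) = √1681 = 41
|BC| = √((0)² + (12)²) = √144 = 12
|CD| = √((20)² + (21)²) = √841 = 29
|DE| = √((-7)² + (-24)²) = √625 = 25
|EA| = √((27)² + (0)²) = √729 = 27
Perimeter = 41 + 12 + 29 + 25 + 27 = 134.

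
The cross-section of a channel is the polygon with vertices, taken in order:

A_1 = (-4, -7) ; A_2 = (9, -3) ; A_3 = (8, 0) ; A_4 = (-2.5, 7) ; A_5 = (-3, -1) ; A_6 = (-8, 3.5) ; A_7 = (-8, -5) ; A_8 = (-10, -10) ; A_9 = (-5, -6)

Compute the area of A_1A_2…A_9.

139.5

Apply the surveyor's formula: 2A = Σ (x_i·y_{i+1} − x_{i+1}·y_i), indices taken mod 9.
Cross-terms: 75, 24, 56, 23.5, -18.5, 68, 30, 10, 11  ⇒  Σ = 279
Area = |Σ|/2 = 139.5.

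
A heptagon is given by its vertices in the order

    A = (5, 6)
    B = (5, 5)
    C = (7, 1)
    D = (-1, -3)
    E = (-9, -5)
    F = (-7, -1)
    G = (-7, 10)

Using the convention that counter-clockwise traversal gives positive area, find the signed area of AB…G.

Apply the shoelace (surveyor's) formula: 2A = Σ (x_i·y_{i+1} − x_{i+1}·y_i), indices taken mod 7.
Σ = (-5) + (-30) + (-20) + (-22) + (-26) + (-77) + (-92) = -272
Signed area = Σ/2 = -136 (negative ⇒ clockwise traversal).

-136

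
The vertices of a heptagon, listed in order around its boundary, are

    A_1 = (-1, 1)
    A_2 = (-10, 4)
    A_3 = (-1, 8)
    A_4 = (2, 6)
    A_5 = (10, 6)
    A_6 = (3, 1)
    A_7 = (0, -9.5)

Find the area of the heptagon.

93

A_1→A_2: (-1)(4) − (-10)(1) = 6
A_2→A_3: (-10)(8) − (-1)(4) = -76
A_3→A_4: (-1)(6) − (2)(8) = -22
A_4→A_5: (2)(6) − (10)(6) = -48
A_5→A_6: (10)(1) − (3)(6) = -8
A_6→A_7: (3)(-9.5) − (0)(1) = -28.5
A_7→A_1: (0)(1) − (-1)(-9.5) = -9.5
Σ = -186
Area = |Σ|/2 = 93.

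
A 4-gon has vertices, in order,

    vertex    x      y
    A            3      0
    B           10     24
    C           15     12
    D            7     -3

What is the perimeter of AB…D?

|AB| = √((7)² + (24)²) = √625 = 25
|BC| = √((5)² + (-12)²) = √169 = 13
|CD| = √((-8)² + (-15)²) = √289 = 17
|DA| = √((-4)² + (3)²) = √25 = 5
Perimeter = 25 + 13 + 17 + 5 = 60.

60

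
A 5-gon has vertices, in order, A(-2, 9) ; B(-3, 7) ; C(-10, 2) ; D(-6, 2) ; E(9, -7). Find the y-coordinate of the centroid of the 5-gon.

383/240

Apply the surveyor's formula. First the cross-terms c_i = x_i·y_{i+1} − x_{i+1}·y_i:
  13, 64, -8, 24, 67  ⇒  2A = 160, A = 80.
Then Σ (y_i + y_{i+1})·c_i = 766, so ȳ = 766 / (6·80) = 383/240.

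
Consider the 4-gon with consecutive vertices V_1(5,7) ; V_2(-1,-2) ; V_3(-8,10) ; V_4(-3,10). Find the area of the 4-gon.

Cross-terms: -3, -26, -50, -71  ⇒  Σ = -150
Area = |Σ|/2 = 75.

75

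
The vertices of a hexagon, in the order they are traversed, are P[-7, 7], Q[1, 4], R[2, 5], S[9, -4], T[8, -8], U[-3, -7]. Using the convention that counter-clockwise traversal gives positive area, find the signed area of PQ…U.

Σ = (-35) + (-3) + (-53) + (-40) + (-80) + (-70) = -281
Signed area = Σ/2 = -140.5 (negative ⇒ clockwise traversal).

-140.5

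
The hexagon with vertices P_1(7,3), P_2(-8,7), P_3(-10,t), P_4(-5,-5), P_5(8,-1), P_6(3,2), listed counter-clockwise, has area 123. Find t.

2

The doubled signed area Σ (x_i y_{i+1} − x_{i+1} y_i) is linear in t.
With t=0 it equals 252; the coefficient of t is -3 (from the two edges through P_3).
So -3·t + 252 = 2·123 = 246 ⇒ t = 2.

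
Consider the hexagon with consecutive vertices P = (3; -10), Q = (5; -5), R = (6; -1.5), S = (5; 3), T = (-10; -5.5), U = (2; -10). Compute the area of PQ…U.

Σ = (35) + (22.5) + (25.5) + (2.5) + (111) + (10) = 206.5
Area = |Σ|/2 = 103.25.

103.25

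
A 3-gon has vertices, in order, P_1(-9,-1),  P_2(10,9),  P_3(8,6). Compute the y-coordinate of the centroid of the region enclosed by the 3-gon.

Apply the shoelace formula. First the cross-terms c_i = x_i·y_{i+1} − x_{i+1}·y_i:
  -71, -12, 46  ⇒  2A = -37, A = -18.5.
Then Σ (y_i + y_{i+1})·c_i = -518, so ȳ = -518 / (6·(-18.5)) = 14/3.

14/3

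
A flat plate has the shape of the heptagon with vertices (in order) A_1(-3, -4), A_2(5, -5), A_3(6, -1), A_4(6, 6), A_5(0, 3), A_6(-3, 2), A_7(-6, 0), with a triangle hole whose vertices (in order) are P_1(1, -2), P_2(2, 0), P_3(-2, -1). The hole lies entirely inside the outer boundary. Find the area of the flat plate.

79

Outer boundary:
Apply Gauss's area formula: 2A = Σ (x_i·y_{i+1} − x_{i+1}·y_i), indices taken mod 7.
Σ = (35) + (25) + (42) + (18) + (9) + (12) + (24) = 165
Area = |Σ|/2 = 82.5.
Hole:
Apply the surveyor's formula: 2A = Σ (x_i·y_{i+1} − x_{i+1}·y_i), indices taken mod 3.
Σ = (4) + (-2) + (5) = 7
Area = |Σ|/2 = 3.5.
Net area = 82.5 − 3.5 = 79.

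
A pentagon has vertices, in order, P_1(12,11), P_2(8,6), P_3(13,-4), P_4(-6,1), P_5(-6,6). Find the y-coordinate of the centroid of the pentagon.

Apply the shoelace (surveyor's) formula. First the cross-terms c_i = x_i·y_{i+1} − x_{i+1}·y_i:
  -16, -110, -11, -30, -138  ⇒  2A = -305, A = -152.5.
Then Σ (y_i + y_{i+1})·c_i = -3015, so ȳ = -3015 / (6·(-152.5)) = 201/61.

201/61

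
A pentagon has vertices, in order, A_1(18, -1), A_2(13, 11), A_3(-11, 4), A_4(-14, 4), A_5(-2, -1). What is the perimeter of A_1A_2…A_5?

74

|A_1A_2| = √((-5)² + (12)²) = √169 = 13
|A_2A_3| = √((-24)² + (-7)²) = √625 = 25
|A_3A_4| = √((-3)² + (0)²) = √9 = 3
|A_4A_5| = √((12)² + (-5)²) = √169 = 13
|A_5A_1| = √((20)² + (0)²) = √400 = 20
Perimeter = 13 + 25 + 3 + 13 + 20 = 74.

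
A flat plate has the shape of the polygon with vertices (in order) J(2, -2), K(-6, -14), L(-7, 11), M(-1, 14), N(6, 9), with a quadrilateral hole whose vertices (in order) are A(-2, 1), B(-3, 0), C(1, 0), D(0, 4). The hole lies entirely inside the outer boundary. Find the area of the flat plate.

Outer boundary:
Apply the surveyor's formula: 2A = Σ (x_i·y_{i+1} − x_{i+1}·y_i), indices taken mod 5.
J→K: (2)(-14) − (-6)(-2) = -40
K→L: (-6)(11) − (-7)(-14) = -164
L→M: (-7)(14) − (-1)(11) = -87
M→N: (-1)(9) − (6)(14) = -93
N→J: (6)(-2) − (2)(9) = -30
Σ = -414
Area = |Σ|/2 = 207.
Hole:
A→B: (-2)(0) − (-3)(1) = 3
B→C: (-3)(0) − (1)(0) = 0
C→D: (1)(4) − (0)(0) = 4
D→A: (0)(1) − (-2)(4) = 8
Σ = 15
Area = |Σ|/2 = 7.5.
Net area = 207 − 7.5 = 199.5.

199.5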